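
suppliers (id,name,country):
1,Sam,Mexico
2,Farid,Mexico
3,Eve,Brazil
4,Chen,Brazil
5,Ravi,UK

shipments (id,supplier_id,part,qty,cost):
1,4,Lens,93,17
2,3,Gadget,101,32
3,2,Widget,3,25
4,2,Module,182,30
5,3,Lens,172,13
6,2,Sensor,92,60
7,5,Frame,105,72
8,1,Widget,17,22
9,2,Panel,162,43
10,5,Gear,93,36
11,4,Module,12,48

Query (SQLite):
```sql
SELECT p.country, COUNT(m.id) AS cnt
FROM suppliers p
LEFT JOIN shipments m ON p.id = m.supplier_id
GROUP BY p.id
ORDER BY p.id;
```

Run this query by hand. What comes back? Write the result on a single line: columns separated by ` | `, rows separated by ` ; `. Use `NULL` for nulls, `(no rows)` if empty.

LEFT JOIN keeps every suppliers row; unmatched ones get NULL for shipments columns.
Group by suppliers.id and compute COUNT(m.id). COUNT(col) of an all-NULL group is 0.
  1: ids {8} → COUNT(m.id)=1
  2: ids {3, 4, 6, 9} → COUNT(m.id)=4
  3: ids {2, 5} → COUNT(m.id)=2
  4: ids {1, 11} → COUNT(m.id)=2
  5: ids {7, 10} → COUNT(m.id)=2

Mexico | 1 ; Mexico | 4 ; Brazil | 2 ; Brazil | 2 ; UK | 2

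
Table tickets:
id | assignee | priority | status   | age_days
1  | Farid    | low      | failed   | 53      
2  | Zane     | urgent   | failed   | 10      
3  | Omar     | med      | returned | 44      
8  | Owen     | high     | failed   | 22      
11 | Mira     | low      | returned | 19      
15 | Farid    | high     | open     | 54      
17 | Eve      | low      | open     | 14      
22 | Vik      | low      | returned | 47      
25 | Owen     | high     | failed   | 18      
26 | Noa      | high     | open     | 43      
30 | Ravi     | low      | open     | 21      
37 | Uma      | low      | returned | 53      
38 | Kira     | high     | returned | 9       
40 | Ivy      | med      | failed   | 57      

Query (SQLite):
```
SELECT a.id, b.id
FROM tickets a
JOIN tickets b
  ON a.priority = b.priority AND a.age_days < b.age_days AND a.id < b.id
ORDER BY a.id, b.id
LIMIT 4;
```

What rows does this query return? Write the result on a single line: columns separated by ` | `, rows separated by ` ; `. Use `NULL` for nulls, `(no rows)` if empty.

Pairs (a,b) with same priority, a.age_days < b.age_days, a.id < b.id.
priority groups: high:{8,15,25,26,38} low:{1,11,17,22,30,37} med:{3,40} urgent:{2}
Ordered by (a.id, b.id); first 4.

3 | 40 ; 8 | 15 ; 8 | 26 ; 11 | 22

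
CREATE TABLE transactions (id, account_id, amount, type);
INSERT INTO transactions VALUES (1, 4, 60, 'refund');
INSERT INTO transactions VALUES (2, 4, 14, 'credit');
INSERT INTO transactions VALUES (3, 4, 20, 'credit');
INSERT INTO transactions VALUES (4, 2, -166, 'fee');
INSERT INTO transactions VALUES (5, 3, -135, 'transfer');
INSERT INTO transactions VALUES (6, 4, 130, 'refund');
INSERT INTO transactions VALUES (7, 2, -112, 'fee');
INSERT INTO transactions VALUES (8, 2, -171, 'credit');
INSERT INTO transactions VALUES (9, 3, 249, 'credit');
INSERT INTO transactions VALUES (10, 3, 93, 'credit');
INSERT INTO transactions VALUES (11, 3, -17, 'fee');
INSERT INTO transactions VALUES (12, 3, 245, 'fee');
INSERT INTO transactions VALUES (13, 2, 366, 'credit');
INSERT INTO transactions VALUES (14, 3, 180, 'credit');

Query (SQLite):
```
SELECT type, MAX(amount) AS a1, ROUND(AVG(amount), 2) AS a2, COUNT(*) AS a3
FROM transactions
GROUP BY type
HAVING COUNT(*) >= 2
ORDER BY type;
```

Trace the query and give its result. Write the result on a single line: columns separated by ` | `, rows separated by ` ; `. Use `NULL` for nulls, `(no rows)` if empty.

credit | 366 | 107.29 | 7 ; fee | 245 | -12.5 | 4 ; refund | 130 | 95 | 2

Group transactions by type.
Per group compute: MAX(amount), ROUND(AVG(amount), 2), COUNT(*).
HAVING: drop groups with fewer than 2 rows.
  credit: ids {2, 3, 8, 9, 10, 13, 14} → MAX(amount)=366, ROUND(AVG(amount), 2)=107.29, COUNT(*)=7
  fee: ids {4, 7, 11, 12} → MAX(amount)=245, ROUND(AVG(amount), 2)=-12.5, COUNT(*)=4
  refund: ids {1, 6} → MAX(amount)=130, ROUND(AVG(amount), 2)=95, COUNT(*)=2
  transfer: ids {5} → MAX(amount)=-135, ROUND(AVG(amount), 2)=-135, COUNT(*)=1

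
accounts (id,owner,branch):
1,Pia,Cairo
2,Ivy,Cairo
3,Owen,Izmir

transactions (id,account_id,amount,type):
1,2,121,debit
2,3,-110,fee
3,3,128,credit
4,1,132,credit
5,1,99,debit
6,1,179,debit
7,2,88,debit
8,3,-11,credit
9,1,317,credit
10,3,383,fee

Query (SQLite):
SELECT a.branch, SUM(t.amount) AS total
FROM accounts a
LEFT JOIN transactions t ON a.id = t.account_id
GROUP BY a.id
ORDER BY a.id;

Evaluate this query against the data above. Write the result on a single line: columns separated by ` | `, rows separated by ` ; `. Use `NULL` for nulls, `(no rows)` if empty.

Cairo | 727 ; Cairo | 209 ; Izmir | 390

LEFT JOIN keeps every accounts row; unmatched ones get NULL for transactions columns.
Group by accounts.id and compute SUM(t.amount). SUM over an all-NULL group is NULL.
  1: ids {4, 5, 6, 9} → SUM(t.amount)=727
  2: ids {1, 7} → SUM(t.amount)=209
  3: ids {2, 3, 8, 10} → SUM(t.amount)=390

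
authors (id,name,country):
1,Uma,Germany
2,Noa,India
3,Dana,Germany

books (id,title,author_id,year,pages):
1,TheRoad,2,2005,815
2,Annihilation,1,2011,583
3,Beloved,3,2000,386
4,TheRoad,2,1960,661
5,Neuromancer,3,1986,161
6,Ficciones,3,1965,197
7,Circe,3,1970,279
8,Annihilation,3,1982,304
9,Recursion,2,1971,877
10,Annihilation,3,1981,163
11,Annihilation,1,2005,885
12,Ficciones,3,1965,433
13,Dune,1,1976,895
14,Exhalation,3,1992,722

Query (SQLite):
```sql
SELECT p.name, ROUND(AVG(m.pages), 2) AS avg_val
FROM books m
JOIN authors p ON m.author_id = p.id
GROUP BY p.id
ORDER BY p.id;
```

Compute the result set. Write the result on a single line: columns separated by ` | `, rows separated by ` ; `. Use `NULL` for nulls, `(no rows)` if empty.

Uma | 787.67 ; Noa | 784.33 ; Dana | 330.63

Join each books row to its authors via author_id.
Group joined rows by authors.id; compute ROUND(AVG(m.pages), 2) per group.
  1: ids {2, 11, 13} → ROUND(AVG(m.pages), 2)=787.67
  2: ids {1, 4, 9} → ROUND(AVG(m.pages), 2)=784.33
  3: ids {3, 5, 6, 7, 8, 10, 12, 14} → ROUND(AVG(m.pages), 2)=330.63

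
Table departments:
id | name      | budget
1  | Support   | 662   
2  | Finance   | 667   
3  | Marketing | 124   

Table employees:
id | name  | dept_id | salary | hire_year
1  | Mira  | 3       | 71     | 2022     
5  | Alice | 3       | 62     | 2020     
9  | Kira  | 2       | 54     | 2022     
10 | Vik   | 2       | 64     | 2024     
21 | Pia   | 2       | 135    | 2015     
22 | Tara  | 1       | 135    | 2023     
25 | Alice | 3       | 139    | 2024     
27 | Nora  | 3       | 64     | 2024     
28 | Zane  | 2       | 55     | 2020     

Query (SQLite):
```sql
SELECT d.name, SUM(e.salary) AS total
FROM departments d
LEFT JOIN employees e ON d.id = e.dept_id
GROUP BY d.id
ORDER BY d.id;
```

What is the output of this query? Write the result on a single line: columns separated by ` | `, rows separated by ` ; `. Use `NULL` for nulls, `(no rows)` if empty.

LEFT JOIN keeps every departments row; unmatched ones get NULL for employees columns.
Group by departments.id and compute SUM(e.salary). SUM over an all-NULL group is NULL.
  1: ids {22} → SUM(e.salary)=135
  2: ids {9, 10, 21, 28} → SUM(e.salary)=308
  3: ids {1, 5, 25, 27} → SUM(e.salary)=336

Support | 135 ; Finance | 308 ; Marketing | 336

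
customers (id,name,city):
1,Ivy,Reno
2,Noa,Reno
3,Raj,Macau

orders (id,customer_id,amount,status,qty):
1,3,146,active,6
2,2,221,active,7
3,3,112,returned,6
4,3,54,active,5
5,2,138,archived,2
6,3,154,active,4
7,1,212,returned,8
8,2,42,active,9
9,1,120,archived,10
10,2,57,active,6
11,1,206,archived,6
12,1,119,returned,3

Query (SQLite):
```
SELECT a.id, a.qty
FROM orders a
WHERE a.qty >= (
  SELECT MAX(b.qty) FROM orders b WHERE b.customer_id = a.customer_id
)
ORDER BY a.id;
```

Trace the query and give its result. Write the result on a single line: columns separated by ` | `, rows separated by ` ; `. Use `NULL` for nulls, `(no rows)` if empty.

1 | 6 ; 3 | 6 ; 8 | 9 ; 9 | 10

For each orders row a, compute MAX(qty) over rows sharing a.customer_id.
Keep row a if a.qty >= that per-group MAX.
  customer_id=1: MAX(qty) = 10
  customer_id=2: MAX(qty) = 9
  customer_id=3: MAX(qty) = 6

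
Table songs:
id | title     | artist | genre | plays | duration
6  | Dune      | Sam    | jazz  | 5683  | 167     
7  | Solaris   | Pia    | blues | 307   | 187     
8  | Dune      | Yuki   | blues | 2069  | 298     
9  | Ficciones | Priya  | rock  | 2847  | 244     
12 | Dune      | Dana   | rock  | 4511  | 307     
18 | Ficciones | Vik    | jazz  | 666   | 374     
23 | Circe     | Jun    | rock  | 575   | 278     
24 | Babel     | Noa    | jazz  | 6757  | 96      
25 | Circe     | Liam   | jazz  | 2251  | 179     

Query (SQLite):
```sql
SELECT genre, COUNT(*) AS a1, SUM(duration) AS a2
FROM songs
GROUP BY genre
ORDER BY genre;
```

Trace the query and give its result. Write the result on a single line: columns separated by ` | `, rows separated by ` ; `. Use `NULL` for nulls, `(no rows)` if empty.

Group songs by genre.
Per group compute: COUNT(*), SUM(duration).
  blues: ids {7, 8} → COUNT(*)=2, SUM(duration)=485
  jazz: ids {6, 18, 24, 25} → COUNT(*)=4, SUM(duration)=816
  rock: ids {9, 12, 23} → COUNT(*)=3, SUM(duration)=829

blues | 2 | 485 ; jazz | 4 | 816 ; rock | 3 | 829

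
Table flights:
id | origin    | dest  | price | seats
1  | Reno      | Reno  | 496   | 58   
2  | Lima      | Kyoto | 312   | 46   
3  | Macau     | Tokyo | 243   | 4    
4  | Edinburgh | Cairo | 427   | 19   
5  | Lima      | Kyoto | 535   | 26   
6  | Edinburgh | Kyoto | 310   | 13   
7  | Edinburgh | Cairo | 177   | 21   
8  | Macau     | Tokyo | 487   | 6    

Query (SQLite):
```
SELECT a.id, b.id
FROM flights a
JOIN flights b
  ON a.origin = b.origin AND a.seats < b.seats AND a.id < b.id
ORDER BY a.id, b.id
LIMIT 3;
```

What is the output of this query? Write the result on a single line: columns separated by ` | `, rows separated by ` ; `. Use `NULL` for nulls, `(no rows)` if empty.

3 | 8 ; 4 | 7 ; 6 | 7

Pairs (a,b) with same origin, a.seats < b.seats, a.id < b.id.
origin groups: Edinburgh:{4,6,7} Lima:{2,5} Macau:{3,8} Reno:{1}
Ordered by (a.id, b.id); first 3.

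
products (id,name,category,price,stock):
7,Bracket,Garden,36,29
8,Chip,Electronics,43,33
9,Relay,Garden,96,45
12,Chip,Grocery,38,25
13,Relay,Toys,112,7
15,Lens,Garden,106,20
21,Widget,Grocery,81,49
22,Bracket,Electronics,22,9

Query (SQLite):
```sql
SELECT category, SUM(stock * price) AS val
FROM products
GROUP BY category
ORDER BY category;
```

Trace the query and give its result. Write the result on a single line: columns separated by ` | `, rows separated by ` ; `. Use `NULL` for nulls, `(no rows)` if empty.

Electronics | 1617 ; Garden | 7484 ; Grocery | 4919 ; Toys | 784

For each row compute stock * price.
Group by category; take SUM of the expression per group.
  Electronics: ids {8, 22} → SUM(stock * price)=1617
  Garden: ids {7, 9, 15} → SUM(stock * price)=7484
  Grocery: ids {12, 21} → SUM(stock * price)=4919
  Toys: ids {13} → SUM(stock * price)=784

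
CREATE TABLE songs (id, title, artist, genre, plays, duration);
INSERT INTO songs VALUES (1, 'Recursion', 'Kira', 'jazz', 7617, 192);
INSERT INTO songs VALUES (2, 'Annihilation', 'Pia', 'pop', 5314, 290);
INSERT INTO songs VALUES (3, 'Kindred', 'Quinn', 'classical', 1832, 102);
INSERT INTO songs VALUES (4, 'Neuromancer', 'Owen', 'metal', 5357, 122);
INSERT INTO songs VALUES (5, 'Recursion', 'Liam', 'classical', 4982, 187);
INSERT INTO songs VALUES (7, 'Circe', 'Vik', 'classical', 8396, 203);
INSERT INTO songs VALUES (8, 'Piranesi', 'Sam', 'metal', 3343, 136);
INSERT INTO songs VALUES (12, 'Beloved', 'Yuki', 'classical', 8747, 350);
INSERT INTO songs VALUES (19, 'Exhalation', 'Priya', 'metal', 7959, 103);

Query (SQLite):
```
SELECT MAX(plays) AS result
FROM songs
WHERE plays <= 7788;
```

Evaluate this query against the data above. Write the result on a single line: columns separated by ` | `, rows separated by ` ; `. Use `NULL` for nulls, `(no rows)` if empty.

7617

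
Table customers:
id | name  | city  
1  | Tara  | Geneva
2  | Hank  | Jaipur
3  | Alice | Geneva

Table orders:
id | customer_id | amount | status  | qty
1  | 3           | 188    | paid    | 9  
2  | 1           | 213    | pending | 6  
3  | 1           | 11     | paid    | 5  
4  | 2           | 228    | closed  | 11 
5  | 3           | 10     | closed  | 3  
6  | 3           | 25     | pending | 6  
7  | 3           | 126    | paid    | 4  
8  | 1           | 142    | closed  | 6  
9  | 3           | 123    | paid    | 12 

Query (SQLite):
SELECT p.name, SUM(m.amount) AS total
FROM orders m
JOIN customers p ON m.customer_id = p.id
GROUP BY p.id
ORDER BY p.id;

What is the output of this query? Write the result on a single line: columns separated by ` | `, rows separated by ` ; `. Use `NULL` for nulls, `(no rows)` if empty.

Tara | 366 ; Hank | 228 ; Alice | 472

Join each orders row to its customers via customer_id.
Group joined rows by customers.id; compute SUM(m.amount) per group.
  1: ids {2, 3, 8} → SUM(m.amount)=366
  2: ids {4} → SUM(m.amount)=228
  3: ids {1, 5, 6, 7, 9} → SUM(m.amount)=472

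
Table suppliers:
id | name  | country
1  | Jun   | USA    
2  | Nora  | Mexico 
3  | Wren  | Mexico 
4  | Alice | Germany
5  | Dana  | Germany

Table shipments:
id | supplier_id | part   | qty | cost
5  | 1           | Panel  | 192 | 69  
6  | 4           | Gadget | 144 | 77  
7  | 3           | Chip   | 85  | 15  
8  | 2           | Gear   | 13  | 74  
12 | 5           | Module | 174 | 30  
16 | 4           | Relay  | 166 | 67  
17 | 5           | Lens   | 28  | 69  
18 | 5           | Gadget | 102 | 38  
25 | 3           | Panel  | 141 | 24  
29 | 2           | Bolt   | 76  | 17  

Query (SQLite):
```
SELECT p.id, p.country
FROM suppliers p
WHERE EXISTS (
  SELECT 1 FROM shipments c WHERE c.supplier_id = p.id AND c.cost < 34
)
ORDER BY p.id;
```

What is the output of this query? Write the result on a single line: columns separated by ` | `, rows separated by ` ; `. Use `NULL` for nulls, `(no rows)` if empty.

For each suppliers row, check whether any shipments with matching supplier_id has cost < 34.
Keep rows where that is true.

2 | Mexico ; 3 | Mexico ; 5 | Germany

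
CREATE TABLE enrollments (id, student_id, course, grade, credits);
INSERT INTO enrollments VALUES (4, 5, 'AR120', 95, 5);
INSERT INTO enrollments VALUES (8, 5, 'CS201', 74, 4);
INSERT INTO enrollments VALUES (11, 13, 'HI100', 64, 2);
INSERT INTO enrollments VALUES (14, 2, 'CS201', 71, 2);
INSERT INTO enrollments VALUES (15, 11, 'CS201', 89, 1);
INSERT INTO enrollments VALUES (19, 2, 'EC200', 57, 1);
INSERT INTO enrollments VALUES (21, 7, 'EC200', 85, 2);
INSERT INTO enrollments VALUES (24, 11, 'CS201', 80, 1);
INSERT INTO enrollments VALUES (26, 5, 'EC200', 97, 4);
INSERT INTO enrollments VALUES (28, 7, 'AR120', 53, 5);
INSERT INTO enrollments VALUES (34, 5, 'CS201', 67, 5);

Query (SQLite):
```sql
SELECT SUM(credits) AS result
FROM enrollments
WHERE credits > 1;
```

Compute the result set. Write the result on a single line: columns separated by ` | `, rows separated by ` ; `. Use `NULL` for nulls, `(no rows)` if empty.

29

Rows where credits > 1 → credits values: [5, 4, 2, 2, 2, 4, 5, 5].
SUM of non-NULL values = 29.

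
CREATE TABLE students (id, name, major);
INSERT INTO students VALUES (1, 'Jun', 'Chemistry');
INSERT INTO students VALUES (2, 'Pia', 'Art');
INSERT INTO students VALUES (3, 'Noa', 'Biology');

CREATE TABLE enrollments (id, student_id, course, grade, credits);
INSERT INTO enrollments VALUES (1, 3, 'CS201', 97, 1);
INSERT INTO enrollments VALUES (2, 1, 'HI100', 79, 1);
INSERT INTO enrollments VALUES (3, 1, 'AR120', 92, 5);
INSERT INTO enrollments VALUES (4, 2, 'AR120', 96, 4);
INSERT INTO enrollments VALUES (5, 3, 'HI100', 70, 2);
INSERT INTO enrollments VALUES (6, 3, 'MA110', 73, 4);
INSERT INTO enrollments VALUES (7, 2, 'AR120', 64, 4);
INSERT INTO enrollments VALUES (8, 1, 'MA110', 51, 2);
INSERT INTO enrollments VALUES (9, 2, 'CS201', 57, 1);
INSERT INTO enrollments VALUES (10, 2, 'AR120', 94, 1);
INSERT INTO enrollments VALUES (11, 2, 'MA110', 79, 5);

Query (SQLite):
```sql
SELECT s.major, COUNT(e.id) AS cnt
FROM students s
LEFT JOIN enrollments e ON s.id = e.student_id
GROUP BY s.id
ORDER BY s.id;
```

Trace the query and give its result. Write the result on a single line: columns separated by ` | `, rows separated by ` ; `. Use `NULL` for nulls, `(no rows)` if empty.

Chemistry | 3 ; Art | 5 ; Biology | 3

LEFT JOIN keeps every students row; unmatched ones get NULL for enrollments columns.
Group by students.id and compute COUNT(e.id). COUNT(col) of an all-NULL group is 0.
  1: ids {2, 3, 8} → COUNT(e.id)=3
  2: ids {4, 7, 9, 10, 11} → COUNT(e.id)=5
  3: ids {1, 5, 6} → COUNT(e.id)=3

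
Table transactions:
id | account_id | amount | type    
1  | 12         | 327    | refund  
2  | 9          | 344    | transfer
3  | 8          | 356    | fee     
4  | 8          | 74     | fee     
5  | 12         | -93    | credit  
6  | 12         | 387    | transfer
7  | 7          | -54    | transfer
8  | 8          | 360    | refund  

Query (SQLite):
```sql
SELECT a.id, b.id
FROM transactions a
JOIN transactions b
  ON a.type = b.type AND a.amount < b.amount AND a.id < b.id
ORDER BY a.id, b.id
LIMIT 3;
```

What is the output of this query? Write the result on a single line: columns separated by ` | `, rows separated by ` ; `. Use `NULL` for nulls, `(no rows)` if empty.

Pairs (a,b) with same type, a.amount < b.amount, a.id < b.id.
type groups: credit:{5} fee:{3,4} refund:{1,8} transfer:{2,6,7}
Ordered by (a.id, b.id); first 3.

1 | 8 ; 2 | 6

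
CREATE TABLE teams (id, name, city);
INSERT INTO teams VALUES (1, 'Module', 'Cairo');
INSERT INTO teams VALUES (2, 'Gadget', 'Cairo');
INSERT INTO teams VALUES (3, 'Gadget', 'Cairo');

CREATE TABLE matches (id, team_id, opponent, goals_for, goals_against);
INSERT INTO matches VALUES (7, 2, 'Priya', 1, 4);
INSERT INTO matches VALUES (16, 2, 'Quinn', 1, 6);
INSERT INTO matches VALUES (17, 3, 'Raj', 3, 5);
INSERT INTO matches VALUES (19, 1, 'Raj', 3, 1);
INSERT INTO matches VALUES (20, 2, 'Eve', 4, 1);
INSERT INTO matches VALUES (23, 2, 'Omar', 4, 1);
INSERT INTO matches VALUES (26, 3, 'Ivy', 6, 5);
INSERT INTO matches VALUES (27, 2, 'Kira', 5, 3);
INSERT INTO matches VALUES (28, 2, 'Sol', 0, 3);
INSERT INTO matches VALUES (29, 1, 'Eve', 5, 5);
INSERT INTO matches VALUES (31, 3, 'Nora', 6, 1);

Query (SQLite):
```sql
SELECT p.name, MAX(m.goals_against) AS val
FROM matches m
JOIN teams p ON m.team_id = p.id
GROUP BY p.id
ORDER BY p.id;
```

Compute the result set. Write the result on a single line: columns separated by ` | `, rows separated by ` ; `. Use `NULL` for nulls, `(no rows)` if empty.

Module | 5 ; Gadget | 6 ; Gadget | 5

Join each matches row to its teams via team_id.
Group joined rows by teams.id; compute MAX(m.goals_against) per group.
  1: ids {19, 29} → MAX(m.goals_against)=5
  2: ids {7, 16, 20, 23, 27, 28} → MAX(m.goals_against)=6
  3: ids {17, 26, 31} → MAX(m.goals_against)=5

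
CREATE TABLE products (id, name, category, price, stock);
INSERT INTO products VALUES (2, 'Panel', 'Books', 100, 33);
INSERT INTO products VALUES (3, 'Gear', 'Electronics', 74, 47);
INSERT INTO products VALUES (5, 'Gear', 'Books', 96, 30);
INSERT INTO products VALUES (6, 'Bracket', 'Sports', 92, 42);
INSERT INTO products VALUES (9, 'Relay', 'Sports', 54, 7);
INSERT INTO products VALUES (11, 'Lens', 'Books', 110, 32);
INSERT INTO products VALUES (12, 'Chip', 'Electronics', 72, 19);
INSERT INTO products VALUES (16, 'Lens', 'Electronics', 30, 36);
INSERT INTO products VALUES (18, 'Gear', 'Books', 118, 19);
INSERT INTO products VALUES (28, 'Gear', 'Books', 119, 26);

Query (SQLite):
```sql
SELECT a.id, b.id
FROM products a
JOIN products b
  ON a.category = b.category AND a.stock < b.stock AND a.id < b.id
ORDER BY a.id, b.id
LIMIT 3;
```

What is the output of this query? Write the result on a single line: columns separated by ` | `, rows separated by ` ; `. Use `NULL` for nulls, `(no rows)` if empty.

5 | 11 ; 12 | 16 ; 18 | 28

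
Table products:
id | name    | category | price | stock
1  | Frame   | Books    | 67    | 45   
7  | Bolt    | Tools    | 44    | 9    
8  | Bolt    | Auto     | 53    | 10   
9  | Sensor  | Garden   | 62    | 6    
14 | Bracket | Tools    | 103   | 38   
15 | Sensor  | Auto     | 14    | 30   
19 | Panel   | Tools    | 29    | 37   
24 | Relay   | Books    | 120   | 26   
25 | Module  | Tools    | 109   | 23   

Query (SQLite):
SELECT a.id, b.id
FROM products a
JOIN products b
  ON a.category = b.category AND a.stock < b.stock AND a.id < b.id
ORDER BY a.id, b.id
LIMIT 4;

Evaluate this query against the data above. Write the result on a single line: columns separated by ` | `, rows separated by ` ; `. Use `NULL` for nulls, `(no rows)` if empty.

Pairs (a,b) with same category, a.stock < b.stock, a.id < b.id.
category groups: Auto:{8,15} Books:{1,24} Garden:{9} Tools:{7,14,19,25}
Ordered by (a.id, b.id); first 4.

7 | 14 ; 7 | 19 ; 7 | 25 ; 8 | 15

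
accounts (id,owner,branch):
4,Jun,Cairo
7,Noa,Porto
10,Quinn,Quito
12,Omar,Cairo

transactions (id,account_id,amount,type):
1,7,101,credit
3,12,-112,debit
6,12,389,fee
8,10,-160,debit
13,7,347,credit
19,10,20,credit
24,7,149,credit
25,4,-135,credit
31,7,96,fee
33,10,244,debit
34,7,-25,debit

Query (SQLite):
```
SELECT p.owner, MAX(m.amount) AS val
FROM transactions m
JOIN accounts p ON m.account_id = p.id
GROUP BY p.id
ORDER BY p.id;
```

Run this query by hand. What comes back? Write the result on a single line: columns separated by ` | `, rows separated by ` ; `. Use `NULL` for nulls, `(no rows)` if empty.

Join each transactions row to its accounts via account_id.
Group joined rows by accounts.id; compute MAX(m.amount) per group.
  4: ids {25} → MAX(m.amount)=-135
  7: ids {1, 13, 24, 31, 34} → MAX(m.amount)=347
  10: ids {8, 19, 33} → MAX(m.amount)=244
  12: ids {3, 6} → MAX(m.amount)=389

Jun | -135 ; Noa | 347 ; Quinn | 244 ; Omar | 389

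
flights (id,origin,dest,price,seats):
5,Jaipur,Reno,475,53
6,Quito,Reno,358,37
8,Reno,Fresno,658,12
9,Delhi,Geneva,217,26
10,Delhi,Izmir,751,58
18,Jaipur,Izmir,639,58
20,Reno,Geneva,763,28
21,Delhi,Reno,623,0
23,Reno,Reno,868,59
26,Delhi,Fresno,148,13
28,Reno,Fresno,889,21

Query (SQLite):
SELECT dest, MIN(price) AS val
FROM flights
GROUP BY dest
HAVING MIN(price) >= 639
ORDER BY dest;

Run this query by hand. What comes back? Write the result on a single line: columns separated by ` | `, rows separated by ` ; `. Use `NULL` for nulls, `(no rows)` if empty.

Izmir | 639

Partition flights by dest; compute MIN(price) within each group.
HAVING: keep groups where MIN(price) >= 639.
  Fresno: ids {8, 26, 28} → MIN(price)=148
  Geneva: ids {9, 20} → MIN(price)=217
  Izmir: ids {10, 18} → MIN(price)=639
  Reno: ids {5, 6, 21, 23} → MIN(price)=358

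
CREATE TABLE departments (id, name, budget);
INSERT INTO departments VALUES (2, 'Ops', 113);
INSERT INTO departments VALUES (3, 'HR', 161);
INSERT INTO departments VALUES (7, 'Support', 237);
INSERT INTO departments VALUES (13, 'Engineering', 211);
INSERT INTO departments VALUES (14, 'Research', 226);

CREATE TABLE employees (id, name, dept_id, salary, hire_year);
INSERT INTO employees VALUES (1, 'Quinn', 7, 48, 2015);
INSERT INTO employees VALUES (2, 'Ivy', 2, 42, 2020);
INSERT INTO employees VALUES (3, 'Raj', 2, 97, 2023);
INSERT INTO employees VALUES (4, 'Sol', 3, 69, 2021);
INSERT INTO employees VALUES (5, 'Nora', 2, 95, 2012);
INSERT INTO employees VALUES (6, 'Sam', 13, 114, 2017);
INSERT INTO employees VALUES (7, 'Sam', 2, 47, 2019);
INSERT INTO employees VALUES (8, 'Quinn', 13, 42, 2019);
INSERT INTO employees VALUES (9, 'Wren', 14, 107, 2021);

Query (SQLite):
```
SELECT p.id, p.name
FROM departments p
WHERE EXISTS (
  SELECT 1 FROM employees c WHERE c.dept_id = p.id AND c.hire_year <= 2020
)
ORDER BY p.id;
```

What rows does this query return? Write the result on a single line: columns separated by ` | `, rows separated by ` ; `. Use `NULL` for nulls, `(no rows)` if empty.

For each departments row, check whether any employees with matching dept_id has hire_year <= 2020.
Keep rows where that is true.

2 | Ops ; 7 | Support ; 13 | Engineering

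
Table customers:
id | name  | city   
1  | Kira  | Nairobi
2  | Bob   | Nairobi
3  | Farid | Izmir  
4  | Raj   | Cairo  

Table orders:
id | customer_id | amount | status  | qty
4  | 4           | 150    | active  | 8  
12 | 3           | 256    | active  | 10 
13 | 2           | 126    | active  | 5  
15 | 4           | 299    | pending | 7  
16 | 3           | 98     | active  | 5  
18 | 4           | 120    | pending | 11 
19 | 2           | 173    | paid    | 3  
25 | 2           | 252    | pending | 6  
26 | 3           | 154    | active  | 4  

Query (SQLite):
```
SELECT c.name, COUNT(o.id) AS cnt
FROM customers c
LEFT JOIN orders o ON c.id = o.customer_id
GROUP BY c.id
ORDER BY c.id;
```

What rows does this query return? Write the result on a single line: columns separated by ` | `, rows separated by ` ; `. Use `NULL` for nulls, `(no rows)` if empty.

LEFT JOIN keeps every customers row; unmatched ones get NULL for orders columns.
Group by customers.id and compute COUNT(o.id). COUNT(col) of an all-NULL group is 0.
  1: ids {—} → COUNT(o.id)=0
  2: ids {13, 19, 25} → COUNT(o.id)=3
  3: ids {12, 16, 26} → COUNT(o.id)=3
  4: ids {4, 15, 18} → COUNT(o.id)=3

Kira | 0 ; Bob | 3 ; Farid | 3 ; Raj | 3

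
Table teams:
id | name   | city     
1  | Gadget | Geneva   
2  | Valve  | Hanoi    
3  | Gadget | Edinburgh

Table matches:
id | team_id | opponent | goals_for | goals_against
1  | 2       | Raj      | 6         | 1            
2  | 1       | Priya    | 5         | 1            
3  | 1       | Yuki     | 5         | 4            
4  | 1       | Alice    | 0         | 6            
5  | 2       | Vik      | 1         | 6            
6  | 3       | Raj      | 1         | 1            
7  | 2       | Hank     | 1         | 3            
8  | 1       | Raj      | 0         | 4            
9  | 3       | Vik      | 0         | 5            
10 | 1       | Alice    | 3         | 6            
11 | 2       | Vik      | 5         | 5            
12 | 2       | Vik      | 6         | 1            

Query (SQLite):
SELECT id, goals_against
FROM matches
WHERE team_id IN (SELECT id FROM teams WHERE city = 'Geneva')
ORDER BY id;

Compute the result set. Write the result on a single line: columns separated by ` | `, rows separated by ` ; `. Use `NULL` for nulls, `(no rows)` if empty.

Inner query: teams.id where city = 'Geneva'.
Outer: keep matches rows whose team_id is in that set.
Inner query → {1}

2 | 1 ; 3 | 4 ; 4 | 6 ; 8 | 4 ; 10 | 6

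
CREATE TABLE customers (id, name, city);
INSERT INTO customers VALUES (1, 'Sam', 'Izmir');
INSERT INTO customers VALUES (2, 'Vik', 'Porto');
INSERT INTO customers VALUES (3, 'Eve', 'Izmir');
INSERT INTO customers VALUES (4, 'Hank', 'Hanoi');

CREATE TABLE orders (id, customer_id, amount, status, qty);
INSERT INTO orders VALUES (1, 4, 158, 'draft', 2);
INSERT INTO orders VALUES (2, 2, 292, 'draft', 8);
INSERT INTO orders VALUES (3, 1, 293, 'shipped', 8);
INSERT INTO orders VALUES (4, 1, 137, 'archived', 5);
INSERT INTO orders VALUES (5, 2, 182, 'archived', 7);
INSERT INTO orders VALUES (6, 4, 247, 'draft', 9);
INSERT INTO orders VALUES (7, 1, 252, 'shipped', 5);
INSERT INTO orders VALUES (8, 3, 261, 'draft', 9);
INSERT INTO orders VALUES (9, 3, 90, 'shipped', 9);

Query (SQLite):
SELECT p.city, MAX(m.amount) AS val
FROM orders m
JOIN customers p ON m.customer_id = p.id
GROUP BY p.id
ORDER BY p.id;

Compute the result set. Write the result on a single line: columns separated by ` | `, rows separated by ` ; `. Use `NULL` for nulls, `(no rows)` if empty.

Join each orders row to its customers via customer_id.
Group joined rows by customers.id; compute MAX(m.amount) per group.
  1: ids {3, 4, 7} → MAX(m.amount)=293
  2: ids {2, 5} → MAX(m.amount)=292
  3: ids {8, 9} → MAX(m.amount)=261
  4: ids {1, 6} → MAX(m.amount)=247

Izmir | 293 ; Porto | 292 ; Izmir | 261 ; Hanoi | 247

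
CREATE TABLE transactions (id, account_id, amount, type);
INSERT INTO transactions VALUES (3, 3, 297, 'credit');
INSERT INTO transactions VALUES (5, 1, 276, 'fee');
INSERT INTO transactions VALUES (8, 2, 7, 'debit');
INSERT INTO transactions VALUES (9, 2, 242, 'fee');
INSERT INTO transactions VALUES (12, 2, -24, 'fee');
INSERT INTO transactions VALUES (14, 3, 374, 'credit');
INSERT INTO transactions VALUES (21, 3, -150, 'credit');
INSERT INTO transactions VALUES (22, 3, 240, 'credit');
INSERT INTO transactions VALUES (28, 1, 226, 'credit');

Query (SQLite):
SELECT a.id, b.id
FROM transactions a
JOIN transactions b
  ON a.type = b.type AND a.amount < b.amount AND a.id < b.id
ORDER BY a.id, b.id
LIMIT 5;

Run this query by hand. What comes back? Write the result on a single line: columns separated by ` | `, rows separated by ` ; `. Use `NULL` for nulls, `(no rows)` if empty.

3 | 14 ; 21 | 22 ; 21 | 28

Pairs (a,b) with same type, a.amount < b.amount, a.id < b.id.
type groups: credit:{3,14,21,22,28} debit:{8} fee:{5,9,12}
Ordered by (a.id, b.id); first 5.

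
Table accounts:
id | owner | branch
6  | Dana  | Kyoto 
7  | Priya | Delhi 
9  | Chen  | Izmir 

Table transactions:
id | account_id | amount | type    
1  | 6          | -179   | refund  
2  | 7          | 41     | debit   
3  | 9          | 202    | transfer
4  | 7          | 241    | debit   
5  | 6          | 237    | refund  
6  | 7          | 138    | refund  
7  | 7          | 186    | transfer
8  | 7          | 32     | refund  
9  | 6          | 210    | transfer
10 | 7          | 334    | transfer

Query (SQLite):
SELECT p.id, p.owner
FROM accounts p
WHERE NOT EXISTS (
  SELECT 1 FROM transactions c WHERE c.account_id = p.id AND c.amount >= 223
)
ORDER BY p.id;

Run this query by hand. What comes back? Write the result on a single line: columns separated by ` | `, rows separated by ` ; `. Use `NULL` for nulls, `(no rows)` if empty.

9 | Chen

For each accounts row, check whether any transactions with matching account_id has amount >= 223.
Keep rows where that is false.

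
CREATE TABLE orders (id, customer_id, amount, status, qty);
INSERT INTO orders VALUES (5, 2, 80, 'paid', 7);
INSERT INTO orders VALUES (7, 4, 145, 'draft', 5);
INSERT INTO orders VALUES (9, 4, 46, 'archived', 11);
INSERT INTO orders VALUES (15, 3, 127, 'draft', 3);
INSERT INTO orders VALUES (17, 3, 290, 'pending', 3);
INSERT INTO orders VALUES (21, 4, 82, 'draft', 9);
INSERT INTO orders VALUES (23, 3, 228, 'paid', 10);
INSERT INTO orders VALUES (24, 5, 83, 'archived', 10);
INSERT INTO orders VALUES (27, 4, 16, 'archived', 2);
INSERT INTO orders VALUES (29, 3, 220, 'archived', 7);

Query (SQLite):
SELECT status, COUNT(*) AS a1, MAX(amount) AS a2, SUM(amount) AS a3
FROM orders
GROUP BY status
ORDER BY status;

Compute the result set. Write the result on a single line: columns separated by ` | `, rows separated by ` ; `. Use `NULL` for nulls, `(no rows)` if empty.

archived | 4 | 220 | 365 ; draft | 3 | 145 | 354 ; paid | 2 | 228 | 308 ; pending | 1 | 290 | 290

Group orders by status.
Per group compute: COUNT(*), MAX(amount), SUM(amount).
  archived: ids {9, 24, 27, 29} → COUNT(*)=4, MAX(amount)=220, SUM(amount)=365
  draft: ids {7, 15, 21} → COUNT(*)=3, MAX(amount)=145, SUM(amount)=354
  paid: ids {5, 23} → COUNT(*)=2, MAX(amount)=228, SUM(amount)=308
  pending: ids {17} → COUNT(*)=1, MAX(amount)=290, SUM(amount)=290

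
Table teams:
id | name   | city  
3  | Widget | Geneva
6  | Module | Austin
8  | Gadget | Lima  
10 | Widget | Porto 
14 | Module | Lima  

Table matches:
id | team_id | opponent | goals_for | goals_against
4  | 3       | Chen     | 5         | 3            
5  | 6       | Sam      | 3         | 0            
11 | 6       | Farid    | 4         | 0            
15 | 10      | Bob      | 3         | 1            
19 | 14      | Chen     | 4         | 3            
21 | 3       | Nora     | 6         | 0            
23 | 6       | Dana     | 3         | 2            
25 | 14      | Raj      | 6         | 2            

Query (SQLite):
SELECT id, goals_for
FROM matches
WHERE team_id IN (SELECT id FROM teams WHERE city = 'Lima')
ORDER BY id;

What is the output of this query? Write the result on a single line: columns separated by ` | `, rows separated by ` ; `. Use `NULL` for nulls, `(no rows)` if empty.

19 | 4 ; 25 | 6

Inner query: teams.id where city = 'Lima'.
Outer: keep matches rows whose team_id is in that set.
Inner query → {8, 14}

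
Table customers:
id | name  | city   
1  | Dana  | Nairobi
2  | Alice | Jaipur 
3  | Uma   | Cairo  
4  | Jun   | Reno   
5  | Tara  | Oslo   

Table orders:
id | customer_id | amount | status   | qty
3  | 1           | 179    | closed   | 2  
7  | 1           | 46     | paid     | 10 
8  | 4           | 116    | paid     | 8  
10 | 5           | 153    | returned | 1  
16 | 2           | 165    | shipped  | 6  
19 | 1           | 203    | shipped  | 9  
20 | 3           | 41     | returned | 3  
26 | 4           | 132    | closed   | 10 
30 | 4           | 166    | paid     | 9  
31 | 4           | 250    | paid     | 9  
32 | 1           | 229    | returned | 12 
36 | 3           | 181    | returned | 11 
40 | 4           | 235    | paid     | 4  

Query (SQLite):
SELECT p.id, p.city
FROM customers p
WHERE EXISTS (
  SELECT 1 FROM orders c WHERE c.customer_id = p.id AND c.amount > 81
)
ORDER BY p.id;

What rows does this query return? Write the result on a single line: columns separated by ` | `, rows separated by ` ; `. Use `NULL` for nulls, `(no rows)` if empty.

For each customers row, check whether any orders with matching customer_id has amount > 81.
Keep rows where that is true.

1 | Nairobi ; 2 | Jaipur ; 3 | Cairo ; 4 | Reno ; 5 | Oslo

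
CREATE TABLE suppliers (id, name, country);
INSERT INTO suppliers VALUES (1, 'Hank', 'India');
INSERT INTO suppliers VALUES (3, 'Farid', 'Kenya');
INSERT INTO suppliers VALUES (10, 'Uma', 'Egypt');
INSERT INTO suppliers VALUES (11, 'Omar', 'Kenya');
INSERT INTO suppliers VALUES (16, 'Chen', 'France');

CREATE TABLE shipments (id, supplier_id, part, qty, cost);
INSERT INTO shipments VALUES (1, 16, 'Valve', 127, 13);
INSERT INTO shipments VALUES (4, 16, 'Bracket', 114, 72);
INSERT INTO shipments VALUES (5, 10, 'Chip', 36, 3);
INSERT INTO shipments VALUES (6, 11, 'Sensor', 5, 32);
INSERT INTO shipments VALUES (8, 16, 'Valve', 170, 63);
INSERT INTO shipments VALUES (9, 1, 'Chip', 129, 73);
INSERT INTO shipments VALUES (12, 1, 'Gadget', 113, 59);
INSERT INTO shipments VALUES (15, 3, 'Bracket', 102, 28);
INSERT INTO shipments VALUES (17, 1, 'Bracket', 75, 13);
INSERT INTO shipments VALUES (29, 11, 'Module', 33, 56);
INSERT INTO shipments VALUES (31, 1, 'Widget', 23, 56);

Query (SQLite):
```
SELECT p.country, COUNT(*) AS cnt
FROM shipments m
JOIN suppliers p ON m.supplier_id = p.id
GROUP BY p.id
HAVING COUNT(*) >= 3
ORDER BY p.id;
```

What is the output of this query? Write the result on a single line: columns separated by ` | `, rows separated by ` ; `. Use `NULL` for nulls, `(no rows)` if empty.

India | 4 ; France | 3

Join each shipments row to its suppliers via supplier_id.
Group joined rows by suppliers.id; compute COUNT(*) per group.
HAVING: keep groups with count ≥ 3.
  1: ids {9, 12, 17, 31} → COUNT(*)=4
  3: ids {15} → COUNT(*)=1
  10: ids {5} → COUNT(*)=1
  11: ids {6, 29} → COUNT(*)=2
  16: ids {1, 4, 8} → COUNT(*)=3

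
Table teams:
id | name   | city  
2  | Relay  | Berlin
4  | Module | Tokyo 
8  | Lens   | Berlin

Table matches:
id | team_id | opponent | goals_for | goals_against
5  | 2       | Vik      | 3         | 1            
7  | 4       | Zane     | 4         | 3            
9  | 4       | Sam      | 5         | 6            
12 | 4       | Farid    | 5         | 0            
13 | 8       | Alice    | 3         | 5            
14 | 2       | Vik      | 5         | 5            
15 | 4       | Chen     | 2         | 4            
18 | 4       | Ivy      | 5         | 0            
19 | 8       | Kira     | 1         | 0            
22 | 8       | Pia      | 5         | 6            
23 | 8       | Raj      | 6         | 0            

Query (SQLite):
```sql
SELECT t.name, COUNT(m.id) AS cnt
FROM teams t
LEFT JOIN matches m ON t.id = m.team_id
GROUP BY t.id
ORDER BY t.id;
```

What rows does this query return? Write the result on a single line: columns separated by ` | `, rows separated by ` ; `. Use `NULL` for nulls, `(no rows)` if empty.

Relay | 2 ; Module | 5 ; Lens | 4

LEFT JOIN keeps every teams row; unmatched ones get NULL for matches columns.
Group by teams.id and compute COUNT(m.id). COUNT(col) of an all-NULL group is 0.
  2: ids {5, 14} → COUNT(m.id)=2
  4: ids {7, 9, 12, 15, 18} → COUNT(m.id)=5
  8: ids {13, 19, 22, 23} → COUNT(m.id)=4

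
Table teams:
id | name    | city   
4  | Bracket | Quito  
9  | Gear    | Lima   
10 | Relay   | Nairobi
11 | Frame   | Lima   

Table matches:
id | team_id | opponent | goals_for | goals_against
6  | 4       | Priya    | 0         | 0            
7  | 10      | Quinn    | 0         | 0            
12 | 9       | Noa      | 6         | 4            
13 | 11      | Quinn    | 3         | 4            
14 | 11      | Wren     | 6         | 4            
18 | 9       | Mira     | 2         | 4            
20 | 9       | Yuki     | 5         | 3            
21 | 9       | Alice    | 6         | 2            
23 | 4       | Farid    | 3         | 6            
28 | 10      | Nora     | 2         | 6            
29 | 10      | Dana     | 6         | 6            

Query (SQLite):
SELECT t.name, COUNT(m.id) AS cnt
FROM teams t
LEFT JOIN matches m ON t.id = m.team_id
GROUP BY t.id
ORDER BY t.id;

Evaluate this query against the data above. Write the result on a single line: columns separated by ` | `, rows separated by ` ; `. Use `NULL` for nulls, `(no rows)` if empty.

LEFT JOIN keeps every teams row; unmatched ones get NULL for matches columns.
Group by teams.id and compute COUNT(m.id). COUNT(col) of an all-NULL group is 0.
  4: ids {6, 23} → COUNT(m.id)=2
  9: ids {12, 18, 20, 21} → COUNT(m.id)=4
  10: ids {7, 28, 29} → COUNT(m.id)=3
  11: ids {13, 14} → COUNT(m.id)=2

Bracket | 2 ; Gear | 4 ; Relay | 3 ; Frame | 2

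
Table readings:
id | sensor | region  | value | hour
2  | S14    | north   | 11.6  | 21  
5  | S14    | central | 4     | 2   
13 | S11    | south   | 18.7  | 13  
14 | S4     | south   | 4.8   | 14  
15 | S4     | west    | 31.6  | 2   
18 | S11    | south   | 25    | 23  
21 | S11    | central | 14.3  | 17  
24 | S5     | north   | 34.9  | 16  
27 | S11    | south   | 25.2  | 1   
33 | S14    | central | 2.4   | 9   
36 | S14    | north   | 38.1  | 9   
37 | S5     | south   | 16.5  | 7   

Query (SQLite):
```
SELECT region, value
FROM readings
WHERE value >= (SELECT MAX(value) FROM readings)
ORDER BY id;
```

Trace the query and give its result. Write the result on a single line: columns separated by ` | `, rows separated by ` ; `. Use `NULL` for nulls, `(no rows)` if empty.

Scalar subquery: MAX(value) over all readings rows = 38.1.
Keep rows where value >= that value.

north | 38.1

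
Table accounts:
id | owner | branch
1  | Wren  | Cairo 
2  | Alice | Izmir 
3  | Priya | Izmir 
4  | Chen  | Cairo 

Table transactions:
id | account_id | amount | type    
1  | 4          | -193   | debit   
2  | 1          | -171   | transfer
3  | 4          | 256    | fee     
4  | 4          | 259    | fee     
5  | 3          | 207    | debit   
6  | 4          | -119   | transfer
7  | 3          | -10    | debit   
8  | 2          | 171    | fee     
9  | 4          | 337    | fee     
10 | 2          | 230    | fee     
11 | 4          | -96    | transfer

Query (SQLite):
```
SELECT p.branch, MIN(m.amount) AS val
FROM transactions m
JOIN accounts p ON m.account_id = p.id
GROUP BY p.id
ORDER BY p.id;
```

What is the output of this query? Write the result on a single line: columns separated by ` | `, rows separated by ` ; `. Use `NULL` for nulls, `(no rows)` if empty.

Join each transactions row to its accounts via account_id.
Group joined rows by accounts.id; compute MIN(m.amount) per group.
  1: ids {2} → MIN(m.amount)=-171
  2: ids {8, 10} → MIN(m.amount)=171
  3: ids {5, 7} → MIN(m.amount)=-10
  4: ids {1, 3, 4, 6, 9, 11} → MIN(m.amount)=-193

Cairo | -171 ; Izmir | 171 ; Izmir | -10 ; Cairo | -193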